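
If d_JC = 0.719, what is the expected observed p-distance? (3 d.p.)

p = (3/4)(1 − e^(−4d/3)) = 0.75 × (1 − e^(-0.958667)) = 0.75 × (1 − 0.383404) = 0.462447.

0.462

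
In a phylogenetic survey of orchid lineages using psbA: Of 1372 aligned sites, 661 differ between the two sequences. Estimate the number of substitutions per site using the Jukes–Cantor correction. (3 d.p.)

p = 661/1372 ≈ 0.481778.
d = −(3/4) ln(1 − 4p/3) = −0.75 ln(1 − 0.642371) = −0.75 ln(0.357629)
  = −0.75 × (-1.028259) = 0.771194 substitutions/site.

0.771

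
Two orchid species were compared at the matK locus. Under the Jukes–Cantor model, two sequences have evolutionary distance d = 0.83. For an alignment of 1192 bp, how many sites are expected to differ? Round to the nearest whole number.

Invert JC69: p = (3/4)(1 − e^(−4d/3)) = 0.75 × (1 − e^(-1.106667)) = 0.75 × (1 − 0.330659) = 0.502006.
Expected differing sites = pL ≈ 0.502006 × 1192 = 598.391152 ≈ 598.

598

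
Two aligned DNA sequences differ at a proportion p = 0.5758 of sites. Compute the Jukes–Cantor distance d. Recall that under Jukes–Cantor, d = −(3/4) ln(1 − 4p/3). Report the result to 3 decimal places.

1.095

d = −(3/4) ln(1 − 4p/3) = −0.75 ln(1 − 0.767733) = −0.75 ln(0.232267)
  = −0.75 × (-1.459868) = 1.094901 substitutions/site.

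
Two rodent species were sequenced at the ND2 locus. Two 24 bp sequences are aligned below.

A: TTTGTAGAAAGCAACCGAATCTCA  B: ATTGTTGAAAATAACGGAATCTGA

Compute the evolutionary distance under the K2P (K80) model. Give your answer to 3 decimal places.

0.304

Of 24 sites, 2 differences are transitions and 4 are transversions, so P = 2/24 ≈ 0.083333 and Q = 4/24 ≈ 0.166667.
Under the Kimura two-parameter model, d = −½ ln(1 − 2P − Q) − ¼ ln(1 − 2Q).
1 − 2P − Q = 0.666667, giving −½ ln(0.666667) = 0.202732.
1 − 2Q = 0.666666, giving −¼ ln(0.666666) = 0.101367.
d = 0.202732 + 0.101367 = 0.304099.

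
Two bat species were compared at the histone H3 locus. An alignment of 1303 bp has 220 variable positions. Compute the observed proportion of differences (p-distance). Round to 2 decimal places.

p = 220/1303 = 0.168841… ≈ 0.17 (to 2 d.p.).

0.17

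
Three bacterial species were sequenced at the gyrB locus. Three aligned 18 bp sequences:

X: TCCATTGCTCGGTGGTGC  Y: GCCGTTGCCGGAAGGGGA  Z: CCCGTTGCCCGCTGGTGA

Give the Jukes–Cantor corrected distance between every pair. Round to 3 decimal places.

X–Y: 8/18 sites differ → p ≈ 0.444444, d = −0.75 ln(1 − 0.592592) = 0.673455 ≈ 0.673.
X–Z: 5/18 sites differ → p ≈ 0.277778, d = −0.75 ln(1 − 0.370371) = 0.346968 ≈ 0.347.
Y–Z: 5/18 sites differ → p ≈ 0.277778, d = −0.75 ln(1 − 0.370371) = 0.346968 ≈ 0.347.

d(X,Y) = 0.673, d(X,Z) = 0.347, d(Y,Z) = 0.347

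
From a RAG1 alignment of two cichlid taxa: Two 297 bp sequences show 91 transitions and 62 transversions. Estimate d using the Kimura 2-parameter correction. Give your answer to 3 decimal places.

P = 91/297 ≈ 0.306397 and Q = 62/297 ≈ 0.208754.
Under the Kimura two-parameter model, d = −½ ln(1 − 2P − Q) − ¼ ln(1 − 2Q).
1 − 2P − Q = 0.178452, giving −½ ln(0.178452) = 0.861718.
1 − 2Q = 0.582492, giving −¼ ln(0.582492) = 0.135110.
d = 0.861718 + 0.135110 = 0.996828.

0.997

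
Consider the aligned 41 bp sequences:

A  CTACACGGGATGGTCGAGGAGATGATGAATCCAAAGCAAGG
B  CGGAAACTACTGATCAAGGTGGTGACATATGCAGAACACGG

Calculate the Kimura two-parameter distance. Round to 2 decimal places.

Of 41 sites, 9 differences are transitions and 10 are transversions, so P = 9/41 ≈ 0.219512 and Q = 10/41 ≈ 0.243902.
Under the Kimura two-parameter model, d = −½ ln(1 − 2P − Q) − ¼ ln(1 − 2Q).
1 − 2P − Q = 0.317074, giving −½ ln(0.317074) = 0.574310.
1 − 2Q = 0.512196, giving −¼ ln(0.512196) = 0.167262.
d = 0.574310 + 0.167262 = 0.741572.

0.74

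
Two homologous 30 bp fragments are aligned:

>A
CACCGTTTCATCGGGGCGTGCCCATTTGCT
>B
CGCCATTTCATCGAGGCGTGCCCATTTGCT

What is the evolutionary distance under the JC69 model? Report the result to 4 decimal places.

The sequences differ at 3 of 30 sites (2, 5, 14), so p = 3/30 = 0.1.
d = −(3/4) ln(1 − 4p/3) = −0.75 ln(1 − 0.133333) = −0.75 ln(0.866667)
  = −0.75 × (-0.143100) = 0.107325 substitutions/site.

0.1073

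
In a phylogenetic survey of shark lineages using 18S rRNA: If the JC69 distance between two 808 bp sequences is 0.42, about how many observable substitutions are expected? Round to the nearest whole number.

260

Invert JC69: p = (3/4)(1 − e^(−4d/3)) = 0.75 × (1 − e^(-0.56)) = 0.75 × (1 − 0.571209) = 0.321593.
Expected differing sites = pL ≈ 0.321593 × 808 = 259.847144 ≈ 260.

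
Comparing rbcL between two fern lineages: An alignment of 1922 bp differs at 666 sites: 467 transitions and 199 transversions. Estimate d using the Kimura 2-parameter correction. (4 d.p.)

P = 467/1922 ≈ 0.242976 and Q = 199/1922 ≈ 0.103538.
Under the Kimura two-parameter model, d = −½ ln(1 − 2P − Q) − ¼ ln(1 − 2Q).
1 − 2P − Q = 0.41051, giving −½ ln(0.41051) = 0.445177.
1 − 2Q = 0.792924, giving −¼ ln(0.792924) = 0.058007.
d = 0.445177 + 0.058007 = 0.503184.

0.5032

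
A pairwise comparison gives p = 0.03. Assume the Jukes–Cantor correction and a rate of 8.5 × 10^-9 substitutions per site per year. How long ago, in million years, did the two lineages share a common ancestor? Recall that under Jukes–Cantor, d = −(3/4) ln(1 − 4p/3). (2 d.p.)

d = −(3/4) ln(1 − 4p/3) = −0.75 ln(1 − 0.04) = −0.75 ln(0.96)
  = −0.75 × (-0.040822) = 0.030617 substitutions/site.
Under a molecular clock d = 2μt, so t = d/(2μ) = 0.030617 / (2 × 8.5 × 10^-9) = 1.80 million years.

1.80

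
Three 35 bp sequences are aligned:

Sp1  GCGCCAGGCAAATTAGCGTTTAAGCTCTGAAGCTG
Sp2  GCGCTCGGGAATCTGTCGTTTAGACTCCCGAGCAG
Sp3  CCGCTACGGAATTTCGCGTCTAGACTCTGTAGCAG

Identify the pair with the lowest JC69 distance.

Sp1–Sp2: 13/35 differ, p = 0.371, d = 0.513.
Sp1–Sp3: 11/35 differ, p = 0.314, d = 0.407.
Sp2–Sp3: 10/35 differ, p = 0.286, d = 0.360.
The smallest distance is between Sp2 and Sp3.

Sp2 and Sp3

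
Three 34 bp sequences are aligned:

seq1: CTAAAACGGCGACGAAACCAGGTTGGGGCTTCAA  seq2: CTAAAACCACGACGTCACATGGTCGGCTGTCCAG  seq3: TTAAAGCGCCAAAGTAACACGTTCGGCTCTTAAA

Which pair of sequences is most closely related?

seq1 and seq2

seq1–seq2: 12/34 differ, p = 0.353, d = 0.477.
seq1–seq3: 13/34 differ, p = 0.382, d = 0.535.
seq2–seq3: 13/34 differ, p = 0.382, d = 0.535.
The smallest distance is between seq1 and seq2.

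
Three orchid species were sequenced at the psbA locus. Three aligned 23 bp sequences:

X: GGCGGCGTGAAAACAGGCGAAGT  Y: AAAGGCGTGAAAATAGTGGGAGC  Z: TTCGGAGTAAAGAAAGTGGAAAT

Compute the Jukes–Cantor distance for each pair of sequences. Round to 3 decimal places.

X–Y: 8/23 sites differ → p ≈ 0.347826, d = −0.75 ln(1 − 0.463768) = 0.467391 ≈ 0.467.
X–Z: 9/23 sites differ → p ≈ 0.391304, d = −0.75 ln(1 − 0.521739) = 0.553199 ≈ 0.553.
Y–Z: 10/23 sites differ → p ≈ 0.434783, d = −0.75 ln(1 − 0.579711) = 0.650110 ≈ 0.650.

d(X,Y) = 0.467, d(X,Z) = 0.553, d(Y,Z) = 0.650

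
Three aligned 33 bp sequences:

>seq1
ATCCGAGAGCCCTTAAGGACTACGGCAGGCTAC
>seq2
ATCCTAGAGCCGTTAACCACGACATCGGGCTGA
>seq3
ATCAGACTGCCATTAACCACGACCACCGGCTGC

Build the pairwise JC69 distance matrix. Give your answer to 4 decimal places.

seq1–seq2: 10/33 sites differ → p ≈ 0.30303, d = −0.75 ln(1 − 0.40404) = 0.388186 ≈ 0.3882.
seq1–seq3: 11/33 sites differ → p ≈ 0.333333, d = −0.75 ln(1 − 0.444444) = 0.440839 ≈ 0.4408.
seq2–seq3: 9/33 sites differ → p ≈ 0.272727, d = −0.75 ln(1 − 0.363636) = 0.338988 ≈ 0.3390.

d(seq1,seq2) = 0.3882, d(seq1,seq3) = 0.4408, d(seq2,seq3) = 0.3390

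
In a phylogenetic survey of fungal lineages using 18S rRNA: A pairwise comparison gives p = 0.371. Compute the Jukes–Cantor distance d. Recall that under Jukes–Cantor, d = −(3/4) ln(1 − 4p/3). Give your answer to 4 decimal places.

0.5119

d = −(3/4) ln(1 − 4p/3) = −0.75 ln(1 − 0.494667) = −0.75 ln(0.505333)
  = −0.75 × (-0.682538) = 0.511904 substitutions/site.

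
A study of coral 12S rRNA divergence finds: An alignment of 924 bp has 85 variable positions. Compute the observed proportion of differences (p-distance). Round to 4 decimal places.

p = 85/924 = 0.091991… ≈ 0.0920 (to 4 d.p.).

0.0920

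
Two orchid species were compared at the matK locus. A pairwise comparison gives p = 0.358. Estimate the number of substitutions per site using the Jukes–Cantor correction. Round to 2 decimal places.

0.49

d = −(3/4) ln(1 − 4p/3) = −0.75 ln(1 − 0.477333) = −0.75 ln(0.522667)
  = −0.75 × (-0.648811) = 0.486608 substitutions/site.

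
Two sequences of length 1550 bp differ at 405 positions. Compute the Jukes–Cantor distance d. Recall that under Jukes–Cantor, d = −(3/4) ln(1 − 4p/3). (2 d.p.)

p = 405/1550 ≈ 0.26129.
d = −(3/4) ln(1 − 4p/3) = −0.75 ln(1 − 0.348387) = −0.75 ln(0.651613)
  = −0.75 × (-0.428304) = 0.321228 substitutions/site.

0.32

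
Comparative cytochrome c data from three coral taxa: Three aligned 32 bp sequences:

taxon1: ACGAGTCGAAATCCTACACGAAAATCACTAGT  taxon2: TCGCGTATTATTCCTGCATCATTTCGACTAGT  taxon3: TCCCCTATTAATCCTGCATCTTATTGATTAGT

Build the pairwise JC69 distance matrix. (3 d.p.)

taxon1–taxon2: 14/32 sites differ → p = 0.4375, d = −0.75 ln(1 − 0.583333) = 0.656601 ≈ 0.657.
taxon1–taxon3: 15/32 sites differ → p = 0.46875, d = −0.75 ln(1 − 0.625) = 0.735622 ≈ 0.736.
taxon2–taxon3: 7/32 sites differ → p = 0.21875, d = −0.75 ln(1 − 0.291667) = 0.258631 ≈ 0.259.

d(taxon1,taxon2) = 0.657, d(taxon1,taxon3) = 0.736, d(taxon2,taxon3) = 0.259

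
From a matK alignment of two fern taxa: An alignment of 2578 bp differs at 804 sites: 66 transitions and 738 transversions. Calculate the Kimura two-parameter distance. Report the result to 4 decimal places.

0.4183

P = 66/2578 ≈ 0.025601 and Q = 738/2578 ≈ 0.286268.
Under the Kimura two-parameter model, d = −½ ln(1 − 2P − Q) − ¼ ln(1 − 2Q).
1 − 2P − Q = 0.66253, giving −½ ln(0.66253) = 0.205845.
1 − 2Q = 0.427464, giving −¼ ln(0.427464) = 0.212471.
d = 0.205845 + 0.212471 = 0.418316.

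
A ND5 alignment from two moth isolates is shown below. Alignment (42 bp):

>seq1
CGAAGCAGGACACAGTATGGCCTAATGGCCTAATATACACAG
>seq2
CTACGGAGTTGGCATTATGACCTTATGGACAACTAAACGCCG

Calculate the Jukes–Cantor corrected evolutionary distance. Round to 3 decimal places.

0.532

The sequences differ at 16 of 42 sites, so p = 16/42 ≈ 0.380952.
d = −(3/4) ln(1 − 4p/3) = −0.75 ln(1 − 0.507936) = −0.75 ln(0.492064)
  = −0.75 × (-0.709146) = 0.531860 substitutions/site.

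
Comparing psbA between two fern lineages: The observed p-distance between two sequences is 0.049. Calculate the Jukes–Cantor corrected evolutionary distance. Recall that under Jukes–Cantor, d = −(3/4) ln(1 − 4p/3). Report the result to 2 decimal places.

d = −(3/4) ln(1 − 4p/3) = −0.75 ln(1 − 0.065333) = −0.75 ln(0.934667)
  = −0.75 × (-0.067565) = 0.050674 substitutions/site.

0.05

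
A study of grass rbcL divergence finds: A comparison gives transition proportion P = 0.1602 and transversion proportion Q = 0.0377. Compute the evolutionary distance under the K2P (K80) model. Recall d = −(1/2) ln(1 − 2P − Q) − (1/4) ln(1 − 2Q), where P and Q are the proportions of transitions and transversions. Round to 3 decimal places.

0.241

Under the Kimura two-parameter model, d = −½ ln(1 − 2P − Q) − ¼ ln(1 − 2Q).
1 − 2P − Q = 0.6419, giving −½ ln(0.6419) = 0.221661.
1 − 2Q = 0.9246, giving −¼ ln(0.9246) = 0.019599.
d = 0.221661 + 0.019599 = 0.241260.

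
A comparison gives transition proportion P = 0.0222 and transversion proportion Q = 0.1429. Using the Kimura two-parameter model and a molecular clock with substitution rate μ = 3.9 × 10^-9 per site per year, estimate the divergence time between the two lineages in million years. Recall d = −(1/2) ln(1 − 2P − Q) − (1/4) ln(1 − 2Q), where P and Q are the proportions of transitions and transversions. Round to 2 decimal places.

Under the Kimura two-parameter model, d = −½ ln(1 − 2P − Q) − ¼ ln(1 − 2Q).
1 − 2P − Q = 0.8127, giving −½ ln(0.8127) = 0.103697.
1 − 2Q = 0.7142, giving −¼ ln(0.7142) = 0.084148.
d = 0.103697 + 0.084148 = 0.187845.
Under a molecular clock d = 2μt, so t = d/(2μ) = 0.187845 / (2 × 3.9 × 10^-9) = 24.08 million years.

24.08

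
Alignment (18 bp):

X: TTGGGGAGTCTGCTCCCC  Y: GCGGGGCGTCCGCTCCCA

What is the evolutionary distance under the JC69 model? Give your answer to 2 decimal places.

0.35

The sequences differ at 5 of 18 sites (1, 2, 7, 11, 18), so p = 5/18 ≈ 0.277778.
d = −(3/4) ln(1 − 4p/3) = −0.75 ln(1 − 0.370371) = −0.75 ln(0.629629)
  = −0.75 × (-0.462625) = 0.346969 substitutions/site.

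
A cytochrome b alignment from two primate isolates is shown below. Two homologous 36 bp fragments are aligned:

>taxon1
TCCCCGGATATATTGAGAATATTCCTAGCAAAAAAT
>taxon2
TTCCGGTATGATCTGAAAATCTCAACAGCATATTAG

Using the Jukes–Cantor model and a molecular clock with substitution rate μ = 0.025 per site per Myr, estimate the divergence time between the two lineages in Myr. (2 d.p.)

The sequences differ at 17 of 36 sites, so p = 17/36 ≈ 0.472222.
d = −(3/4) ln(1 − 4p/3) = −0.75 ln(1 − 0.629629) = −0.75 ln(0.370371)
  = −0.75 × (-0.993250) = 0.744938 substitutions/site.
Under a molecular clock d = 2μt, so t = d/(2μ) = 0.744938 / (2 × 0.025) = 14.90 Myr.

14.90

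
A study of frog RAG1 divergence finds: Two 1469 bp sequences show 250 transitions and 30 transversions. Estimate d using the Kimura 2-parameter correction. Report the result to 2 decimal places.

P = 250/1469 ≈ 0.170184 and Q = 30/1469 ≈ 0.020422.
Under the Kimura two-parameter model, d = −½ ln(1 − 2P − Q) − ¼ ln(1 − 2Q).
1 − 2P − Q = 0.63921, giving −½ ln(0.63921) = 0.223761.
1 − 2Q = 0.959156, giving −¼ ln(0.959156) = 0.010425.
d = 0.223761 + 0.010425 = 0.234186.

0.23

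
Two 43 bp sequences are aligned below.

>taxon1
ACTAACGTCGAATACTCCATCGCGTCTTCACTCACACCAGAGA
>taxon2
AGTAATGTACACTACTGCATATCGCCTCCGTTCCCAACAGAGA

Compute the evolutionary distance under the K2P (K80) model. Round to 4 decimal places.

Of 43 sites, 5 differences are transitions and 9 are transversions, so P = 5/43 ≈ 0.116279 and Q = 9/43 ≈ 0.209302.
Under the Kimura two-parameter model, d = −½ ln(1 − 2P − Q) − ¼ ln(1 − 2Q).
1 − 2P − Q = 0.55814, giving −½ ln(0.55814) = 0.291573.
1 − 2Q = 0.581396, giving −¼ ln(0.581396) = 0.135581.
d = 0.291573 + 0.135581 = 0.427154.

0.4272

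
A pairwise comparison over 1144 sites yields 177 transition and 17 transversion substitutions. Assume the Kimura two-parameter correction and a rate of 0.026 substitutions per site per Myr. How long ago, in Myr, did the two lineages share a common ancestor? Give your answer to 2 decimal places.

3.91

P = 177/1144 ≈ 0.15472 and Q = 17/1144 ≈ 0.01486.
Under the Kimura two-parameter model, d = −½ ln(1 − 2P − Q) − ¼ ln(1 − 2Q).
1 − 2P − Q = 0.6757, giving −½ ln(0.6757) = 0.196003.
1 − 2Q = 0.97028, giving −¼ ln(0.97028) = 0.007543.
d = 0.196003 + 0.007543 = 0.203546.
Under a molecular clock d = 2μt, so t = d/(2μ) = 0.203546 / (2 × 0.026) = 3.91 Myr.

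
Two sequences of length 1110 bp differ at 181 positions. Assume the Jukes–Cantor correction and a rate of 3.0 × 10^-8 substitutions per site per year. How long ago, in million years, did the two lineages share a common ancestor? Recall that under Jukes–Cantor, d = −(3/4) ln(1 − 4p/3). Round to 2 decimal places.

3.06

p = 181/1110 ≈ 0.163063.
d = −(3/4) ln(1 − 4p/3) = −0.75 ln(1 − 0.217417) = −0.75 ln(0.782583)
  = −0.75 × (-0.245155) = 0.183866 substitutions/site.
Under a molecular clock d = 2μt, so t = d/(2μ) = 0.183866 / (2 × 3.0 × 10^-8) = 3.06 million years.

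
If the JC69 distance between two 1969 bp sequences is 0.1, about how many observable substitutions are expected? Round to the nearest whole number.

184

Invert JC69: p = (3/4)(1 − e^(−4d/3)) = 0.75 × (1 − e^(-0.133333)) = 0.75 × (1 − 0.875174) = 0.093620.
Expected differing sites = pL ≈ 0.093620 × 1969 = 184.33778 ≈ 184.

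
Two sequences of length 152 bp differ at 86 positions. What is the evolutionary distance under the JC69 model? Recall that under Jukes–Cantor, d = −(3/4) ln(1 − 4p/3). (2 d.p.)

1.05

p = 86/152 ≈ 0.565789.
d = −(3/4) ln(1 − 4p/3) = −0.75 ln(1 − 0.754385) = −0.75 ln(0.245615)
  = −0.75 × (-1.403990) = 1.052993 substitutions/site.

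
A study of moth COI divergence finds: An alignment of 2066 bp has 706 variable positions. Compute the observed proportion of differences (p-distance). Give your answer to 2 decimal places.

p = 706/2066 = 0.341723… ≈ 0.34 (to 2 d.p.).

0.34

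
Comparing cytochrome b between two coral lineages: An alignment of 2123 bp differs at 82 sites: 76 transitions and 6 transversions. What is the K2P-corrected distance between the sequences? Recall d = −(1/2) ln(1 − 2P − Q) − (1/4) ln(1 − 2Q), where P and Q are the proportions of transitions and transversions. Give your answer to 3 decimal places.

0.040

P = 76/2123 ≈ 0.035798 and Q = 6/2123 ≈ 0.002826.
Under the Kimura two-parameter model, d = −½ ln(1 − 2P − Q) − ¼ ln(1 − 2Q).
1 − 2P − Q = 0.925578, giving −½ ln(0.925578) = 0.038668.
1 − 2Q = 0.994348, giving −¼ ln(0.994348) = 0.001417.
d = 0.038668 + 0.001417 = 0.040085.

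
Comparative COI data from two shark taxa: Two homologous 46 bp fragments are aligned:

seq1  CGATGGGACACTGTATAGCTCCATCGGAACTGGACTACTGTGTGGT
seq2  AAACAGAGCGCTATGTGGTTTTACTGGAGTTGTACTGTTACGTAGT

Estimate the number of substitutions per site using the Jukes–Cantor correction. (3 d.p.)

0.824

The sequences differ at 23 of 46 sites, so p = 23/46 = 0.5.
d = −(3/4) ln(1 − 4p/3) = −0.75 ln(1 − 0.666667) = −0.75 ln(0.333333)
  = −0.75 × (-1.098613) = 0.823960 substitutions/site.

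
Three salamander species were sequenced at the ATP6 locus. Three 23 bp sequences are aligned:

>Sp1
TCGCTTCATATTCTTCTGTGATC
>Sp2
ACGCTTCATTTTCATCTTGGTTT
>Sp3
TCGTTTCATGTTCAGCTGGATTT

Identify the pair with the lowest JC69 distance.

Sp2 and Sp3

Sp1–Sp2: 7/23 differ, p = 0.304, d = 0.390.
Sp1–Sp3: 8/23 differ, p = 0.348, d = 0.467.
Sp2–Sp3: 6/23 differ, p = 0.261, d = 0.321.
The smallest distance is between Sp2 and Sp3.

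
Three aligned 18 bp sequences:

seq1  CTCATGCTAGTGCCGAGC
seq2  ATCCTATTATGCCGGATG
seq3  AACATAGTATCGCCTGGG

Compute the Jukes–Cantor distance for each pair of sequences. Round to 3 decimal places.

seq1–seq2: 10/18 sites differ → p ≈ 0.555556, d = −0.75 ln(1 − 0.740741) = 1.012446 ≈ 1.012.
seq1–seq3: 9/18 sites differ → p = 0.5, d = −0.75 ln(1 − 0.666667) = 0.823960 ≈ 0.824.
seq2–seq3: 9/18 sites differ → p = 0.5, d = −0.75 ln(1 − 0.666667) = 0.823960 ≈ 0.824.

d(seq1,seq2) = 1.012, d(seq1,seq3) = 0.824, d(seq2,seq3) = 0.824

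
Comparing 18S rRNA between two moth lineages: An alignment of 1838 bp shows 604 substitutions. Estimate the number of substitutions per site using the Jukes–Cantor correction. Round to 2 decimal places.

p = 604/1838 ≈ 0.328618.
d = −(3/4) ln(1 − 4p/3) = −0.75 ln(1 − 0.438157) = −0.75 ln(0.561843)
  = −0.75 × (-0.576533) = 0.432400 substitutions/site.

0.43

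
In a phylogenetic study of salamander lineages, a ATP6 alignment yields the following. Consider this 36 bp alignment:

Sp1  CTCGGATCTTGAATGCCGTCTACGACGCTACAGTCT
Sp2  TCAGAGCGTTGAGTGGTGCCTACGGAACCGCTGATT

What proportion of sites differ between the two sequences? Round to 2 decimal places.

The sequences differ at 19 of 36 positions.
p = 19/36 = 0.527777… ≈ 0.53 (to 2 d.p.).

0.53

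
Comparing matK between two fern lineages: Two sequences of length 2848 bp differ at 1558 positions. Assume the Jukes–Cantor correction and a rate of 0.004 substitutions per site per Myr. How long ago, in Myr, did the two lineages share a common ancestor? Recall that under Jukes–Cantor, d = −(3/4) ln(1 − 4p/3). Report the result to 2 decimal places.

122.54

p = 1558/2848 ≈ 0.547051.
d = −(3/4) ln(1 − 4p/3) = −0.75 ln(1 − 0.729401) = −0.75 ln(0.270599)
  = −0.75 × (-1.307117) = 0.980338 substitutions/site.
Under a molecular clock d = 2μt, so t = d/(2μ) = 0.980338 / (2 × 0.004) = 122.54 Myr.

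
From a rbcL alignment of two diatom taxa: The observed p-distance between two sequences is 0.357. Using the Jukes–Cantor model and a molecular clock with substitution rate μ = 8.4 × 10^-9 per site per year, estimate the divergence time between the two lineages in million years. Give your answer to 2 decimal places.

28.85

d = −(3/4) ln(1 − 4p/3) = −0.75 ln(1 − 0.476) = −0.75 ln(0.524)
  = −0.75 × (-0.646264) = 0.484698 substitutions/site.
Under a molecular clock d = 2μt, so t = d/(2μ) = 0.484698 / (2 × 8.4 × 10^-9) = 28.85 million years.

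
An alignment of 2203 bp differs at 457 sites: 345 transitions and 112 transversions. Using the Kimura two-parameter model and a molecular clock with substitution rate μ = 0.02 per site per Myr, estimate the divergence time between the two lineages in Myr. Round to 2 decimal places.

6.33

P = 345/2203 ≈ 0.156605 and Q = 112/2203 ≈ 0.05084.
Under the Kimura two-parameter model, d = −½ ln(1 − 2P − Q) − ¼ ln(1 − 2Q).
1 − 2P − Q = 0.63595, giving −½ ln(0.63595) = 0.226318.
1 − 2Q = 0.89832, giving −¼ ln(0.89832) = 0.026807.
d = 0.226318 + 0.026807 = 0.253125.
Under a molecular clock d = 2μt, so t = d/(2μ) = 0.253125 / (2 × 0.02) = 6.33 Myr.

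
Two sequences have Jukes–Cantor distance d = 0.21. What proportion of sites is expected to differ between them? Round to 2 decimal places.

0.18

p = (3/4)(1 − e^(−4d/3)) = 0.75 × (1 − e^(-0.28)) = 0.75 × (1 − 0.755784) = 0.183162.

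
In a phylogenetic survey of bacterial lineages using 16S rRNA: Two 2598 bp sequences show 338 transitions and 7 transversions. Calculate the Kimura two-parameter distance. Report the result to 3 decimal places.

0.154

P = 338/2598 ≈ 0.1301 and Q = 7/2598 ≈ 0.002694.
Under the Kimura two-parameter model, d = −½ ln(1 − 2P − Q) − ¼ ln(1 − 2Q).
1 − 2P − Q = 0.737106, giving −½ ln(0.737106) = 0.152512.
1 − 2Q = 0.994612, giving −¼ ln(0.994612) = 0.001351.
d = 0.152512 + 0.001351 = 0.153863.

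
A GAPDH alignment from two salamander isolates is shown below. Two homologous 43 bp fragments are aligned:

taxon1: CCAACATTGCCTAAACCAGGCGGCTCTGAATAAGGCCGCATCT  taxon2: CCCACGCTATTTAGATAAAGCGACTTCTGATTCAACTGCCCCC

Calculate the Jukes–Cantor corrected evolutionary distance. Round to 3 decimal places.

0.937

The sequences differ at 23 of 43 sites, so p = 23/43 ≈ 0.534884.
d = −(3/4) ln(1 − 4p/3) = −0.75 ln(1 − 0.713179) = −0.75 ln(0.286821)
  = −0.75 × (-1.248897) = 0.936673 substitutions/site.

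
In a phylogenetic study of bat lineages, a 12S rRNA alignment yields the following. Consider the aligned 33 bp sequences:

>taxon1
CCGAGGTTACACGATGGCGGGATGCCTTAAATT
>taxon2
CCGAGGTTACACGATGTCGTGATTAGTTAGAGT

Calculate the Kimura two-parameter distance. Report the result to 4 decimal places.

0.2518

Of 33 sites, 1 differences are transitions and 6 are transversions, so P = 1/33 ≈ 0.030303 and Q = 6/33 ≈ 0.181818.
Under the Kimura two-parameter model, d = −½ ln(1 − 2P − Q) − ¼ ln(1 − 2Q).
1 − 2P − Q = 0.757576, giving −½ ln(0.757576) = 0.138816.
1 − 2Q = 0.636364, giving −¼ ln(0.636364) = 0.112996.
d = 0.138816 + 0.112996 = 0.251812.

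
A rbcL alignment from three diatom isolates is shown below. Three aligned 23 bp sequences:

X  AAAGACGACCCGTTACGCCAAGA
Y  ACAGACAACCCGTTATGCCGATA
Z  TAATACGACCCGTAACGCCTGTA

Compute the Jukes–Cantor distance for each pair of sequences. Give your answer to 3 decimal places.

X–Y: 5/23 sites differ → p ≈ 0.217391, d = −0.75 ln(1 − 0.289855) = 0.256715 ≈ 0.257.
X–Z: 6/23 sites differ → p ≈ 0.26087, d = −0.75 ln(1 − 0.347827) = 0.320584 ≈ 0.321.
Y–Z: 8/23 sites differ → p ≈ 0.347826, d = −0.75 ln(1 − 0.463768) = 0.467391 ≈ 0.467.

d(X,Y) = 0.257, d(X,Z) = 0.321, d(Y,Z) = 0.467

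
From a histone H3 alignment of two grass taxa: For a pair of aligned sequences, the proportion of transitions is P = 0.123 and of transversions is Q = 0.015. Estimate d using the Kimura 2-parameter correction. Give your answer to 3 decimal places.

Under the Kimura two-parameter model, d = −½ ln(1 − 2P − Q) − ¼ ln(1 − 2Q).
1 − 2P − Q = 0.739, giving −½ ln(0.739) = 0.151229.
1 − 2Q = 0.97, giving −¼ ln(0.97) = 0.007615.
d = 0.151229 + 0.007615 = 0.158844.

0.159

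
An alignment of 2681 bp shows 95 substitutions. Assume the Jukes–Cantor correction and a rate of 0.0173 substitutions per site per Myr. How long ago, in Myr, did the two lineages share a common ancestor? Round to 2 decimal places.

1.05

p = 95/2681 ≈ 0.035435.
d = −(3/4) ln(1 − 4p/3) = −0.75 ln(1 − 0.047247) = −0.75 ln(0.952753)
  = −0.75 × (-0.048400) = 0.036300 substitutions/site.
Under a molecular clock d = 2μt, so t = d/(2μ) = 0.036300 / (2 × 0.0173) = 1.05 Myr.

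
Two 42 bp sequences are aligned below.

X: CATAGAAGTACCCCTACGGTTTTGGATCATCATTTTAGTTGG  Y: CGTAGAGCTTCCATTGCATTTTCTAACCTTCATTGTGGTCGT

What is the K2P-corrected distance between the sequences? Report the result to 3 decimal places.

Of 42 sites, 10 differences are transitions and 8 are transversions, so P = 10/42 ≈ 0.238095 and Q = 8/42 ≈ 0.190476.
Under the Kimura two-parameter model, d = −½ ln(1 − 2P − Q) − ¼ ln(1 − 2Q).
1 − 2P − Q = 0.333334, giving −½ ln(0.333334) = 0.549305.
1 − 2Q = 0.619048, giving −¼ ln(0.619048) = 0.119893.
d = 0.549305 + 0.119893 = 0.669198.

0.669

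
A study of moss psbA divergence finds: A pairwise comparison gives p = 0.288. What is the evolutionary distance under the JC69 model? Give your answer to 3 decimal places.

0.363

d = −(3/4) ln(1 − 4p/3) = −0.75 ln(1 − 0.384) = −0.75 ln(0.616)
  = −0.75 × (-0.484508) = 0.363381 substitutions/site.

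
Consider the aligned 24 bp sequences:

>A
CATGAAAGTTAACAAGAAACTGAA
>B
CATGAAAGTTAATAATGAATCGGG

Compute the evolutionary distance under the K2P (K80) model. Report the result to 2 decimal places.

Of 24 sites, 6 differences are transitions and 1 are transversions, so P = 6/24 = 0.25 and Q = 1/24 ≈ 0.041667.
Under the Kimura two-parameter model, d = −½ ln(1 − 2P − Q) − ¼ ln(1 − 2Q).
1 − 2P − Q = 0.458333, giving −½ ln(0.458333) = 0.390080.
1 − 2Q = 0.916666, giving −¼ ln(0.916666) = 0.021753.
d = 0.390080 + 0.021753 = 0.411833.

0.41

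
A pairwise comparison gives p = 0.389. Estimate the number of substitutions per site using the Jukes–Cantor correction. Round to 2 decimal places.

0.55

d = −(3/4) ln(1 − 4p/3) = −0.75 ln(1 − 0.518667) = −0.75 ln(0.481333)
  = −0.75 × (-0.731196) = 0.548397 substitutions/site.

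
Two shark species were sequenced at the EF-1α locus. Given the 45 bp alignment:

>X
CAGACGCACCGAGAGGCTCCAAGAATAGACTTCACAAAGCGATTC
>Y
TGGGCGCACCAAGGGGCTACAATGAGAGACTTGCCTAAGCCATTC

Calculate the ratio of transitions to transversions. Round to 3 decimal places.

Transitions are A↔G and C↔T; transversions are all other mismatches.
Transitions: 6. Transversions: 7.
R = 6/7 = 0.857142… ≈ 0.857 (to 3 d.p.).

0.857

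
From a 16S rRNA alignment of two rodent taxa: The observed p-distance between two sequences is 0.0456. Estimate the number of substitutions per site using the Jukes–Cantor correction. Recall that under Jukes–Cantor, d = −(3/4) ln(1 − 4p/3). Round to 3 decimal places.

d = −(3/4) ln(1 − 4p/3) = −0.75 ln(1 − 0.0608) = −0.75 ln(0.9392)
  = −0.75 × (-0.062727) = 0.047045 substitutions/site.

0.047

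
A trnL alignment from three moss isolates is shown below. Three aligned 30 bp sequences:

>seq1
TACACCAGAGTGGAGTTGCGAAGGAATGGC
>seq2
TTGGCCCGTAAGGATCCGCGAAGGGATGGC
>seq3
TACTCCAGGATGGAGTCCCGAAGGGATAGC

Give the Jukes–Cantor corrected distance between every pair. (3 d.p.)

d(seq1,seq2) = 0.503, d(seq1,seq3) = 0.280, d(seq2,seq3) = 0.441

seq1–seq2: 11/30 sites differ → p ≈ 0.366667, d = −0.75 ln(1 − 0.488889) = 0.503376 ≈ 0.503.
seq1–seq3: 7/30 sites differ → p ≈ 0.233333, d = −0.75 ln(1 − 0.311111) = 0.279506 ≈ 0.280.
seq2–seq3: 10/30 sites differ → p ≈ 0.333333, d = −0.75 ln(1 − 0.444444) = 0.440839 ≈ 0.441.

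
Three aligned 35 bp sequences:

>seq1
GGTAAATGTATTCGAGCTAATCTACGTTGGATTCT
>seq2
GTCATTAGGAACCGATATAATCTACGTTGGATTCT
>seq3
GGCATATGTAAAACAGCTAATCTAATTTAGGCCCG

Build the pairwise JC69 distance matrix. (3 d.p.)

seq1–seq2: 10/35 sites differ → p ≈ 0.285714, d = −0.75 ln(1 − 0.380952) = 0.359679 ≈ 0.360.
seq1–seq3: 13/35 sites differ → p ≈ 0.371429, d = −0.75 ln(1 − 0.495239) = 0.512753 ≈ 0.513.
seq2–seq3: 16/35 sites differ → p ≈ 0.457143, d = −0.75 ln(1 − 0.609524) = 0.705292 ≈ 0.705.

d(seq1,seq2) = 0.360, d(seq1,seq3) = 0.513, d(seq2,seq3) = 0.705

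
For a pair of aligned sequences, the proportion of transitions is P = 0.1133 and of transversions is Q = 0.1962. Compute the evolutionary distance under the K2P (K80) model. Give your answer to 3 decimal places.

Under the Kimura two-parameter model, d = −½ ln(1 − 2P − Q) − ¼ ln(1 − 2Q).
1 − 2P − Q = 0.5772, giving −½ ln(0.5772) = 0.274783.
1 − 2Q = 0.6076, giving −¼ ln(0.6076) = 0.124560.
d = 0.274783 + 0.124560 = 0.399343.

0.399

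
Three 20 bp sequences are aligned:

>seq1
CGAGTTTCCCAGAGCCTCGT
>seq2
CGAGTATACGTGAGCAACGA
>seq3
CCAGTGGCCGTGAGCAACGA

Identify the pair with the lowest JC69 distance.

seq2 and seq3

seq1–seq2: 7/20 differ, p = 0.350, d = 0.471.
seq1–seq3: 8/20 differ, p = 0.400, d = 0.572.
seq2–seq3: 4/20 differ, p = 0.200, d = 0.233.
The smallest distance is between seq2 and seq3.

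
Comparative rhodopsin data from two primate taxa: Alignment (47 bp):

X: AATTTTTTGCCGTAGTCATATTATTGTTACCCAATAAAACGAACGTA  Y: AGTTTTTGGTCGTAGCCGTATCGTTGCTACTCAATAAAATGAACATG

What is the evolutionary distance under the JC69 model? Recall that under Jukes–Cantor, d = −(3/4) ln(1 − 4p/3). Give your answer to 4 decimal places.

The sequences differ at 12 of 47 sites, so p = 12/47 ≈ 0.255319.
d = −(3/4) ln(1 − 4p/3) = −0.75 ln(1 − 0.340425) = −0.75 ln(0.659575)
  = −0.75 × (-0.416160) = 0.312120 substitutions/site.

0.3121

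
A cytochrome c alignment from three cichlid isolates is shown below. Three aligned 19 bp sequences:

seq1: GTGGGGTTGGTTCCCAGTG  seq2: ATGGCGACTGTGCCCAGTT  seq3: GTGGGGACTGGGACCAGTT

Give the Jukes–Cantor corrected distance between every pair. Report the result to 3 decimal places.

d(seq1,seq2) = 0.507, d(seq1,seq3) = 0.507, d(seq2,seq3) = 0.247

seq1–seq2: 7/19 sites differ → p ≈ 0.368421, d = −0.75 ln(1 − 0.491228) = 0.506816 ≈ 0.507.
seq1–seq3: 7/19 sites differ → p ≈ 0.368421, d = −0.75 ln(1 − 0.491228) = 0.506816 ≈ 0.507.
seq2–seq3: 4/19 sites differ → p ≈ 0.210526, d = −0.75 ln(1 − 0.280701) = 0.247109 ≈ 0.247.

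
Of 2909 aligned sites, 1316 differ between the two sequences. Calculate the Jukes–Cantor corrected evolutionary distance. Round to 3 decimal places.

p = 1316/2909 ≈ 0.452389.
d = −(3/4) ln(1 − 4p/3) = −0.75 ln(1 − 0.603185) = −0.75 ln(0.396815)
  = −0.75 × (-0.924285) = 0.693214 substitutions/site.

0.693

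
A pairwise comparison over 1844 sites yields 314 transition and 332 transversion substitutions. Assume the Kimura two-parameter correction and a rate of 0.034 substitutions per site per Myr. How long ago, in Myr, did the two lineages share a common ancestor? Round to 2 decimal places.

7.05

P = 314/1844 ≈ 0.170282 and Q = 332/1844 ≈ 0.180043.
Under the Kimura two-parameter model, d = −½ ln(1 − 2P − Q) − ¼ ln(1 − 2Q).
1 − 2P − Q = 0.479393, giving −½ ln(0.479393) = 0.367617.
1 − 2Q = 0.639914, giving −¼ ln(0.639914) = 0.111605.
d = 0.367617 + 0.111605 = 0.479222.
Under a molecular clock d = 2μt, so t = d/(2μ) = 0.479222 / (2 × 0.034) = 7.05 Myr.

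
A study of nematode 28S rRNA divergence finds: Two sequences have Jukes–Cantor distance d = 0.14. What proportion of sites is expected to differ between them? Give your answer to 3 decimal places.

0.128

p = (3/4)(1 − e^(−4d/3)) = 0.75 × (1 − e^(-0.186667)) = 0.75 × (1 − 0.829720) = 0.127710.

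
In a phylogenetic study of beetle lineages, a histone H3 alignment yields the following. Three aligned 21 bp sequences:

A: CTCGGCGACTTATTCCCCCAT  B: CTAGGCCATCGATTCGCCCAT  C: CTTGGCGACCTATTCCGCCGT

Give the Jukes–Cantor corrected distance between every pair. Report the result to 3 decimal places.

d(A,B) = 0.360, d(A,C) = 0.220, d(B,C) = 0.441

A–B: 6/21 sites differ → p ≈ 0.285714, d = −0.75 ln(1 − 0.380952) = 0.359679 ≈ 0.360.
A–C: 4/21 sites differ → p ≈ 0.190476, d = −0.75 ln(1 − 0.253968) = 0.219740 ≈ 0.220.
B–C: 7/21 sites differ → p ≈ 0.333333, d = −0.75 ln(1 − 0.444444) = 0.440839 ≈ 0.441.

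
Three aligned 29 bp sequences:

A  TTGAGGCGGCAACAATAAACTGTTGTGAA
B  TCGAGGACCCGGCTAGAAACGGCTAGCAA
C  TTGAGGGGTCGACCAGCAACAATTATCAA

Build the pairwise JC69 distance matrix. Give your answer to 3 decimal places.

A–B: 13/29 sites differ → p ≈ 0.448276, d = −0.75 ln(1 − 0.597701) = 0.682920 ≈ 0.683.
A–C: 10/29 sites differ → p ≈ 0.344828, d = −0.75 ln(1 − 0.459771) = 0.461822 ≈ 0.462.
B–C: 11/29 sites differ → p ≈ 0.37931, d = −0.75 ln(1 − 0.505747) = 0.528531 ≈ 0.529.

d(A,B) = 0.683, d(A,C) = 0.462, d(B,C) = 0.529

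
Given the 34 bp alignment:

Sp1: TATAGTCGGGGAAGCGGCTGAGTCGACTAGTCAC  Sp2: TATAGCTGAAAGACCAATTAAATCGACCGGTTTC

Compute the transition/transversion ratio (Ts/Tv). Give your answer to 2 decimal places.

Transitions are A↔G and C↔T; transversions are all other mismatches.
Transitions: 14. Transversions: 2.
R = 14/2 = 7.00.

7.00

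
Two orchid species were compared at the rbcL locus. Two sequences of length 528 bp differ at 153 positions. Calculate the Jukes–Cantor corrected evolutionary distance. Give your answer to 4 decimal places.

0.3663

p = 153/528 ≈ 0.289773.
d = −(3/4) ln(1 − 4p/3) = −0.75 ln(1 − 0.386364) = −0.75 ln(0.613636)
  = −0.75 × (-0.488353) = 0.366265 substitutions/site.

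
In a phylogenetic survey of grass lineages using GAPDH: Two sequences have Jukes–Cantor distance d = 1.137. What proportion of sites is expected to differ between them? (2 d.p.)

0.59

p = (3/4)(1 − e^(−4d/3)) = 0.75 × (1 − e^(-1.516)) = 0.75 × (1 − 0.219588) = 0.585309.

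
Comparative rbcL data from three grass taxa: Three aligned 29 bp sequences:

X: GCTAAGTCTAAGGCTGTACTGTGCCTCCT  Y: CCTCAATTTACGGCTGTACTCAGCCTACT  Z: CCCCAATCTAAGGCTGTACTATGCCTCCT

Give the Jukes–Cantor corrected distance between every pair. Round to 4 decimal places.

X–Y: 8/29 sites differ → p ≈ 0.275862, d = −0.75 ln(1 − 0.367816) = 0.343931 ≈ 0.3439.
X–Z: 5/29 sites differ → p ≈ 0.172414, d = −0.75 ln(1 − 0.229885) = 0.195912 ≈ 0.1959.
Y–Z: 6/29 sites differ → p ≈ 0.206897, d = −0.75 ln(1 − 0.275863) = 0.242081 ≈ 0.2421.

d(X,Y) = 0.3439, d(X,Z) = 0.1959, d(Y,Z) = 0.2421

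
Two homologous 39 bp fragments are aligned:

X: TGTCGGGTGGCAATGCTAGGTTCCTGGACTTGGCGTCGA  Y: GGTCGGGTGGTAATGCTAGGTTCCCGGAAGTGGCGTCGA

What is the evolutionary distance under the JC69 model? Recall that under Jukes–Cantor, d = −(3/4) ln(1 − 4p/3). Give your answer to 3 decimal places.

0.141

The sequences differ at 5 of 39 sites (1, 11, 25, 29, 30), so p = 5/39 ≈ 0.128205.
d = −(3/4) ln(1 − 4p/3) = −0.75 ln(1 − 0.17094) = −0.75 ln(0.82906)
  = −0.75 × (-0.187463) = 0.140597 substitutions/site.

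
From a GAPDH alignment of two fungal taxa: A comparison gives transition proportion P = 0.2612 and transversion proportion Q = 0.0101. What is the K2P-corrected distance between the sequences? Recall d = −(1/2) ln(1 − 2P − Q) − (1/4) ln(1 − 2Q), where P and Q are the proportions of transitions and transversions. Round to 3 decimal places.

0.385

Under the Kimura two-parameter model, d = −½ ln(1 − 2P − Q) − ¼ ln(1 − 2Q).
1 − 2P − Q = 0.4675, giving −½ ln(0.4675) = 0.380178.
1 − 2Q = 0.9798, giving −¼ ln(0.9798) = 0.005102.
d = 0.380178 + 0.005102 = 0.385280.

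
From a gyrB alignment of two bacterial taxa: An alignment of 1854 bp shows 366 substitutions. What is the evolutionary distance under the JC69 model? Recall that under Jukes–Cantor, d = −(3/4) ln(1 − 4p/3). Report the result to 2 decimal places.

p = 366/1854 ≈ 0.197411.
d = −(3/4) ln(1 − 4p/3) = −0.75 ln(1 − 0.263215) = −0.75 ln(0.736785)
  = −0.75 × (-0.305459) = 0.229094 substitutions/site.

0.23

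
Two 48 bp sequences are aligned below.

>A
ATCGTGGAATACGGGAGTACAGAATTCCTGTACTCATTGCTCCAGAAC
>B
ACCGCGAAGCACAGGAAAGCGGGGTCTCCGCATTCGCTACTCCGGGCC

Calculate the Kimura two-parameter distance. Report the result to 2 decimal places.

1.26

Of 48 sites, 21 differences are transitions and 2 are transversions, so P = 21/48 = 0.4375 and Q = 2/48 ≈ 0.041667.
Under the Kimura two-parameter model, d = −½ ln(1 − 2P − Q) − ¼ ln(1 − 2Q).
1 − 2P − Q = 0.083333, giving −½ ln(0.083333) = 1.242455.
1 − 2Q = 0.916666, giving −¼ ln(0.916666) = 0.021753.
d = 1.242455 + 0.021753 = 1.264208.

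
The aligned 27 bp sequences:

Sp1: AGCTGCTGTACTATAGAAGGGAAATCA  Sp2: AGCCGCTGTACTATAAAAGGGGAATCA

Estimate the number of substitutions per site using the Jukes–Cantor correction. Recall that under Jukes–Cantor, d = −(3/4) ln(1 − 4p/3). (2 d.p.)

The sequences differ at 3 of 27 sites (4, 16, 22), so p = 3/27 ≈ 0.111111.
d = −(3/4) ln(1 − 4p/3) = −0.75 ln(1 − 0.148148) = −0.75 ln(0.851852)
  = −0.75 × (-0.160342) = 0.120257 substitutions/site.

0.12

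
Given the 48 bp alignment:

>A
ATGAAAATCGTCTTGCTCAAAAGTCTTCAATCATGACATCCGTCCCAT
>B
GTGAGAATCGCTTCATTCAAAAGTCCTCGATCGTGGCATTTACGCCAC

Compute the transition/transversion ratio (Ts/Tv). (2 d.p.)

16.00

Transitions are A↔G and C↔T; transversions are all other mismatches.
Transitions: 16. Transversions: 1.
R = 16/1 = 16.00.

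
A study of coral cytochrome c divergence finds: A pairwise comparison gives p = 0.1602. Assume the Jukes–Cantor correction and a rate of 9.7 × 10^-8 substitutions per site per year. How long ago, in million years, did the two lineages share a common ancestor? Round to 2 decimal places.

d = −(3/4) ln(1 − 4p/3) = −0.75 ln(1 − 0.2136) = −0.75 ln(0.7864)
  = −0.75 × (-0.240290) = 0.180218 substitutions/site.
Under a molecular clock d = 2μt, so t = d/(2μ) = 0.180218 / (2 × 9.7 × 10^-8) = 0.93 million years.

0.93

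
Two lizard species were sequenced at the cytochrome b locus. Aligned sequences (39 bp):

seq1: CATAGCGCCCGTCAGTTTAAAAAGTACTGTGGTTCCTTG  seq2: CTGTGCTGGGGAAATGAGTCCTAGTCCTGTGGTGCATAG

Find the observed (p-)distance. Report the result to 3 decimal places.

0.538

The sequences differ at 21 of 39 positions.
p = 21/39 = 0.538461… ≈ 0.538 (to 3 d.p.).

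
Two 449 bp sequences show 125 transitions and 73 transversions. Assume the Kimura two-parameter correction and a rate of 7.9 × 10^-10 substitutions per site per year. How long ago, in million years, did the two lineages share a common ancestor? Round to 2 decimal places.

P = 125/449 ≈ 0.278396 and Q = 73/449 ≈ 0.162584.
Under the Kimura two-parameter model, d = −½ ln(1 − 2P − Q) − ¼ ln(1 − 2Q).
1 − 2P − Q = 0.280624, giving −½ ln(0.280624) = 0.635370.
1 − 2Q = 0.674832, giving −¼ ln(0.674832) = 0.098323.
d = 0.635370 + 0.098323 = 0.733693.
Under a molecular clock d = 2μt, so t = d/(2μ) = 0.733693 / (2 × 7.9 × 10^-10) = 464.36 million years.

464.36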